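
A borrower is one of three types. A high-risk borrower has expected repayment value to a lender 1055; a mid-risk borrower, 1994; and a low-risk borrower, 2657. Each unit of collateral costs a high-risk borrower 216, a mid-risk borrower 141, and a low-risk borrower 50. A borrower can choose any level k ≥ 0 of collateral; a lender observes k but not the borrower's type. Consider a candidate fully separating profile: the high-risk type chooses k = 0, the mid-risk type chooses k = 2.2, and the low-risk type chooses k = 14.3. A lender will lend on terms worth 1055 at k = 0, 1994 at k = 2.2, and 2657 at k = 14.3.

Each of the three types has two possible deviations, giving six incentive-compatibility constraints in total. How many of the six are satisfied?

5

Low-risk (own payoff 2657 − 50×14.3 = 1942): to k=0 gives 1055 → no gain ✓; to k=2.2 gives 1994 − 50×2.2 = 1884 → no gain ✓.
Mid-risk (own payoff 1994 − 141×2.2 = 1683.8): to k=0 gives 1055 → no gain ✓; to k=14.3 gives 2657 − 141×14.3 = 640.7 → no gain ✓.
High-risk (own payoff 1055): to k=2.2 gives 1994 − 216×2.2 = 1518.8 → profitable ✗; to k=14.3 gives 2657 − 216×14.3 = -431.8 → no gain ✓.
5 of the 6 constraints hold; not an equilibrium.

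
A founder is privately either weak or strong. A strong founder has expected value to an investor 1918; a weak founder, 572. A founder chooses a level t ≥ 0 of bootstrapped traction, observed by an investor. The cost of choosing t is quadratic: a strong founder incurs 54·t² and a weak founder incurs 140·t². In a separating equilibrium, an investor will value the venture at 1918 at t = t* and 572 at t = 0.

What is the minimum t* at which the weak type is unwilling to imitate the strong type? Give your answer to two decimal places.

The weak type at t = 0 receives 572; imitating at t* yields 1918 − 140·t*².
Indifference: 572 = 1918 − 140·t*², so t*² = (1918 − 572) / 140 ≈ 9.6143.
t* = √9.6143 ≈ 3.10.

3.10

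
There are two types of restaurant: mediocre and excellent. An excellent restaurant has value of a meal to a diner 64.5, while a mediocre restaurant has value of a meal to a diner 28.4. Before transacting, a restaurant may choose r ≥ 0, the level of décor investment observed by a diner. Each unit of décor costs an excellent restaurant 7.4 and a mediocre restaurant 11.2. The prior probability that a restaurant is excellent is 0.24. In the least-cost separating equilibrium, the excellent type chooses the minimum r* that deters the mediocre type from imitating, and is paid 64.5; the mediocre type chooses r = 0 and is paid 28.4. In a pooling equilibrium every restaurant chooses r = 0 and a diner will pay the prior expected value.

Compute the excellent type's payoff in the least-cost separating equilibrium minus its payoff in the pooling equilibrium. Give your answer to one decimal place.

Least-cost separating signal: r* solves 28.4 = 64.5 − 11.2·r*, so r* = (64.5 − 28.4)/11.2 ≈ 3.2232.
Excellent type's separating payoff: 64.5 − 7.4 × r* = 64.5 − 7.4 × (64.5 − 28.4)/11.2 = 64.5 − 267.14/11.2 ≈ 40.648.
Pooling payoff: 0.24 × 64.5 + 0.76 × 28.4 = 37.064.
Difference: 40.648 − 37.064 = 3.584, i.e. 3.6 to one decimal place.
The excellent type prefers to separate.

3.6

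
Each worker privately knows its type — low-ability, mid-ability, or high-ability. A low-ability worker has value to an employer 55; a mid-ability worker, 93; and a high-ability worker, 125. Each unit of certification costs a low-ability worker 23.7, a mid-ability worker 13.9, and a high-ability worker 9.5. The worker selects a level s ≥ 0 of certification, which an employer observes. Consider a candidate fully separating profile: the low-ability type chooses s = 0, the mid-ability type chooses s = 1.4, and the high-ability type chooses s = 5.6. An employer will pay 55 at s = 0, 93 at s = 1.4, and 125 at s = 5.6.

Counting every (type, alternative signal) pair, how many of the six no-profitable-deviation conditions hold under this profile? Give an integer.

Mid-ability (own payoff 93 − 13.9×1.4 = 73.54): to s=0 gives 55 → no gain ✓; to s=5.6 gives 125 − 13.9×5.6 = 47.16 → no gain ✓.
High-ability (own payoff 125 − 9.5×5.6 = 71.8): to s=0 gives 55 → no gain ✓; to s=1.4 gives 93 − 9.5×1.4 = 79.7 → profitable ✗.
Low-ability (own payoff 55): to s=1.4 gives 93 − 23.7×1.4 = 59.82 → profitable ✗; to s=5.6 gives 125 − 23.7×5.6 = -7.72 → no gain ✓.
4 of the 6 constraints hold; not an equilibrium.

4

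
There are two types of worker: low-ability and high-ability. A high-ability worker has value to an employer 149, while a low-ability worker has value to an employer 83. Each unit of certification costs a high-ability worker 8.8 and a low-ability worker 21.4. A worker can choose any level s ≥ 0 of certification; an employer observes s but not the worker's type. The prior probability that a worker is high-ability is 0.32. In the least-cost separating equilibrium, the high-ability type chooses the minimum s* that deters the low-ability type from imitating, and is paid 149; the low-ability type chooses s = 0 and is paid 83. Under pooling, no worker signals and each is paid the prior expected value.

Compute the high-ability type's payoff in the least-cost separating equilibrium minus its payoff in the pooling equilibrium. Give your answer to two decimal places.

Least-cost separating signal: s* solves 83 = 149 − 21.4·s*, so s* = (149 − 83)/21.4 ≈ 3.0841.
High-ability type's separating payoff: 149 − 8.8 × s* = 149 − 8.8 × (149 − 83)/21.4 = 149 − 580.8/21.4 ≈ 121.8598.
Pooling payoff: 0.32 × 149 + 0.68 × 83 = 104.12.
Difference: 121.8598 − 104.12 = 17.7398, i.e. 17.74 to two decimal places.
The high-ability type prefers to separate.

17.74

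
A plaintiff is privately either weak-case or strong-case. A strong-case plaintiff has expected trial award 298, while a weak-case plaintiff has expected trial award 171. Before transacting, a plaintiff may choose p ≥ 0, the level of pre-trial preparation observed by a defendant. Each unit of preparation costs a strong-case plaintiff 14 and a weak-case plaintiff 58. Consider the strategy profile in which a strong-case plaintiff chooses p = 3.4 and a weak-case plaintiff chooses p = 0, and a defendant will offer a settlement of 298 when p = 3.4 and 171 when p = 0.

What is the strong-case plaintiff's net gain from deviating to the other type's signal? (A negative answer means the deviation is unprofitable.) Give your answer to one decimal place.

-79.4

Playing p = 3.4 the strong-case plaintiff receives 298 − 14 × 3.4 = 250.4.
Deviating to p = 0 yields 171 instead.
Gain from deviating: 171 − 250.4 = -79.4.
The gain is negative, so the strong-case type's incentive-compatibility constraint is satisfied.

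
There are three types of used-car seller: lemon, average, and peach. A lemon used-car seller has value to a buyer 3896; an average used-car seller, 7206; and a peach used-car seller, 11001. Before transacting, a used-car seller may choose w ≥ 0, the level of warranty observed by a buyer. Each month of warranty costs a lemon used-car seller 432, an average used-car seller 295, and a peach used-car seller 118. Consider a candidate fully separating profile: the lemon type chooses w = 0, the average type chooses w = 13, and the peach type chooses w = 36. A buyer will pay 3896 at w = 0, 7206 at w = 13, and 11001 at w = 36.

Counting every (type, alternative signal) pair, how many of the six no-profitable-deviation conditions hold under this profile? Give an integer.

Lemon (own payoff 3896): to w=13 gives 7206 − 432×13 = 1590 → no gain ✓; to w=36 gives 11001 − 432×36 = -4551 → no gain ✓.
Peach (own payoff 11001 − 118×36 = 6753): to w=0 gives 3896 → no gain ✓; to w=13 gives 7206 − 118×13 = 5672 → no gain ✓.
Average (own payoff 7206 − 295×13 = 3371): to w=0 gives 3896 → profitable ✗; to w=36 gives 11001 − 295×36 = 381 → no gain ✓.
5 of the 6 constraints hold; not an equilibrium.

5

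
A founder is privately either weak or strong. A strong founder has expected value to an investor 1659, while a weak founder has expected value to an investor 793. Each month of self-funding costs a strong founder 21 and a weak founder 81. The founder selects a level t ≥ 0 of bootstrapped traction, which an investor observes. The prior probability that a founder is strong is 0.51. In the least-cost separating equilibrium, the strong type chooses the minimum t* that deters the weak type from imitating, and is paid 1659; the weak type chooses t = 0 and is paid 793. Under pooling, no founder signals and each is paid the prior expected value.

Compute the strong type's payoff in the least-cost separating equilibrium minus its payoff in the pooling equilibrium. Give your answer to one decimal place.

199.8

Least-cost separating signal: t* solves 793 = 1659 − 81·t*, so t* = (1659 − 793)/81 ≈ 10.6914.
Strong type's separating payoff: 1659 − 21 × t* = 1659 − 21 × (1659 − 793)/81 = 1659 − 18186/81 ≈ 1434.481.
Pooling payoff: 0.51 × 1659 + 0.49 × 793 = 1234.66.
Difference: 1434.481 − 1234.66 = 199.821, i.e. 199.8 to one decimal place.
The strong type prefers to separate.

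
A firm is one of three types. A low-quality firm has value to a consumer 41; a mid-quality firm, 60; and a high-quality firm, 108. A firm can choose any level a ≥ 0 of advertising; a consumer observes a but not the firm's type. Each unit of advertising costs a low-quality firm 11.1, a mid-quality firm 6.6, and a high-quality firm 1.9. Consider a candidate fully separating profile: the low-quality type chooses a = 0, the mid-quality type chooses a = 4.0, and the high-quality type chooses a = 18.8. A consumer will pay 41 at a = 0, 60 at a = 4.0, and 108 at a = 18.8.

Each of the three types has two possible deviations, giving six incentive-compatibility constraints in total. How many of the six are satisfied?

5

Mid-quality (own payoff 60 − 6.6×4.0 = 33.6): to a=0 gives 41 → profitable ✗; to a=18.8 gives 108 − 6.6×18.8 = -16.08 → no gain ✓.
High-quality (own payoff 108 − 1.9×18.8 = 72.28): to a=0 gives 41 → no gain ✓; to a=4.0 gives 60 − 1.9×4.0 = 52.4 → no gain ✓.
Low-quality (own payoff 41): to a=4.0 gives 60 − 11.1×4.0 = 15.6 → no gain ✓; to a=18.8 gives 108 − 11.1×18.8 = -100.68 → no gain ✓.
5 of the 6 constraints hold; not an equilibrium.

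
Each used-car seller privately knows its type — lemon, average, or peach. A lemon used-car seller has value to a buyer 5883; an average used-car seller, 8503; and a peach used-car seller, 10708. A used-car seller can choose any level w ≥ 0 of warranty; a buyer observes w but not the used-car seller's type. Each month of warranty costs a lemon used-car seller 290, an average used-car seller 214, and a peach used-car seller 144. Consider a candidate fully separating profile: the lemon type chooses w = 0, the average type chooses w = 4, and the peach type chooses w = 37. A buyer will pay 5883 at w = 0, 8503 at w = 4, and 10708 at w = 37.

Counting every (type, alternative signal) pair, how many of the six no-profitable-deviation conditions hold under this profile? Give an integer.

Lemon (own payoff 5883): to w=4 gives 8503 − 290×4 = 7343 → profitable ✗; to w=37 gives 10708 − 290×37 = -22 → no gain ✓.
Peach (own payoff 10708 − 144×37 = 5380): to w=0 gives 5883 → profitable ✗; to w=4 gives 8503 − 144×4 = 7927 → profitable ✗.
Average (own payoff 8503 − 214×4 = 7647): to w=0 gives 5883 → no gain ✓; to w=37 gives 10708 − 214×37 = 2790 → no gain ✓.
3 of the 6 constraints hold; not an equilibrium.

3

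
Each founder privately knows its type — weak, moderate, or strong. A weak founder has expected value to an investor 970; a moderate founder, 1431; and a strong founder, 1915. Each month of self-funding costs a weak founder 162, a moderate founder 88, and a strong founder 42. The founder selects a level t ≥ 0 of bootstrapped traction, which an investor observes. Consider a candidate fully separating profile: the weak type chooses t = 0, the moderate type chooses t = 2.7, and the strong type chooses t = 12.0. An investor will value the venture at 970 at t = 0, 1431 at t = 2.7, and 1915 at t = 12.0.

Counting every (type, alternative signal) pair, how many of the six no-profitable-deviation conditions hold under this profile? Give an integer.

Weak (own payoff 970): to t=2.7 gives 1431 − 162×2.7 = 993.6 → profitable ✗; to t=12.0 gives 1915 − 162×12.0 = -29 → no gain ✓.
Moderate (own payoff 1431 − 88×2.7 = 1193.4): to t=0 gives 970 → no gain ✓; to t=12.0 gives 1915 − 88×12.0 = 859 → no gain ✓.
Strong (own payoff 1915 − 42×12.0 = 1411): to t=0 gives 970 → no gain ✓; to t=2.7 gives 1431 − 42×2.7 = 1317.6 → no gain ✓.
5 of the 6 constraints hold; not an equilibrium.

5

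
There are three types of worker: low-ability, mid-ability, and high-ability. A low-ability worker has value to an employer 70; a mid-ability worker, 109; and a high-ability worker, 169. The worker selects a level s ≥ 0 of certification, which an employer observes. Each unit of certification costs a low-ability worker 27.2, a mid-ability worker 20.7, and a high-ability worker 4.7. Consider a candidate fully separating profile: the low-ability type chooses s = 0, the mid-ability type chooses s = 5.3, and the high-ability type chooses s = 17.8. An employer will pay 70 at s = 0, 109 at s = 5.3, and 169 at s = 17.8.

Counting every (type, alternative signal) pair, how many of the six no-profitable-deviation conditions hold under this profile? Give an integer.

5

Low-ability (own payoff 70): to s=5.3 gives 109 − 27.2×5.3 = -35.16 → no gain ✓; to s=17.8 gives 169 − 27.2×17.8 = -315.16 → no gain ✓.
High-ability (own payoff 169 − 4.7×17.8 = 85.34): to s=0 gives 70 → no gain ✓; to s=5.3 gives 109 − 4.7×5.3 = 84.09 → no gain ✓.
Mid-ability (own payoff 109 − 20.7×5.3 = -0.71): to s=0 gives 70 → profitable ✗; to s=17.8 gives 169 − 20.7×17.8 = -199.46 → no gain ✓.
5 of the 6 constraints hold; not an equilibrium.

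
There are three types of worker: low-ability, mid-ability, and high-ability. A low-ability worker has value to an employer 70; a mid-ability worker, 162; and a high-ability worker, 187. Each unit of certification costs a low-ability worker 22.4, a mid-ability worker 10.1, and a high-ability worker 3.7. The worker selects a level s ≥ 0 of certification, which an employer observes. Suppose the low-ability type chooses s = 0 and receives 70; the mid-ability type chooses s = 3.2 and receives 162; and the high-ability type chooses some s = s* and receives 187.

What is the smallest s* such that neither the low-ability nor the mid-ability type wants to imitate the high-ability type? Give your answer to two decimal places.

Mid-ability type (on-path payoff 162 − 10.1×3.2 = 129.68) won't mimic when 129.68 ≥ 187 − 10.1·s*, i.e. s* ≥ 5.68.
Low-ability type (on-path payoff 70) won't mimic when 70 ≥ 187 − 22.4·s*, i.e. s* ≥ 5.22.
Both must hold, so s* = max(5.22, 5.68) = 5.68. The mid-ability type's constraint binds.

5.68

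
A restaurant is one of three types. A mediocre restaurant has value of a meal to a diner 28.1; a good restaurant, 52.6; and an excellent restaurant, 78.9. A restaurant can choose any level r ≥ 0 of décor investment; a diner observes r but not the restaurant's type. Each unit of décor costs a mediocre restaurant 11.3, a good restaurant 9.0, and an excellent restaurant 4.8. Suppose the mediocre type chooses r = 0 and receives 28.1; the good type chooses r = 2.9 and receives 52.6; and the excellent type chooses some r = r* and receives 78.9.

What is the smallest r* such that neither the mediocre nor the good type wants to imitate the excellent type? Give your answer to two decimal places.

Mediocre type (on-path payoff 28.1) won't mimic when 28.1 ≥ 78.9 − 11.3·r*, i.e. r* ≥ 4.50.
Good type (on-path payoff 52.6 − 9.0×2.9 = 26.5) won't mimic when 26.5 ≥ 78.9 − 9.0·r*, i.e. r* ≥ 5.82.
Both must hold, so r* = max(4.50, 5.82) = 5.82. The good type's constraint binds.

5.82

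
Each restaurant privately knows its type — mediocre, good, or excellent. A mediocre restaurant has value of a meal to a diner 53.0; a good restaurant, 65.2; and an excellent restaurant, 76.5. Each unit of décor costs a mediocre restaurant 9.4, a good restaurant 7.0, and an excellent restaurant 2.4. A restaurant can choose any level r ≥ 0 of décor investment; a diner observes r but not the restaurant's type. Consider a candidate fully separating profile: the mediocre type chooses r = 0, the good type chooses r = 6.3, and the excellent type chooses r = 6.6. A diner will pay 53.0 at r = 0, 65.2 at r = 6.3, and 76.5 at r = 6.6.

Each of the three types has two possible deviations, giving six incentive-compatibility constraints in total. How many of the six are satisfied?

Excellent (own payoff 76.5 − 2.4×6.6 = 60.66): to r=0 gives 53.0 → no gain ✓; to r=6.3 gives 65.2 − 2.4×6.3 = 50.08 → no gain ✓.
Good (own payoff 65.2 − 7.0×6.3 = 21.1): to r=0 gives 53.0 → profitable ✗; to r=6.6 gives 76.5 − 7.0×6.6 = 30.3 → profitable ✗.
Mediocre (own payoff 53.0): to r=6.3 gives 65.2 − 9.4×6.3 = 5.98 → no gain ✓; to r=6.6 gives 76.5 − 9.4×6.6 = 14.46 → no gain ✓.
4 of the 6 constraints hold; not an equilibrium.

4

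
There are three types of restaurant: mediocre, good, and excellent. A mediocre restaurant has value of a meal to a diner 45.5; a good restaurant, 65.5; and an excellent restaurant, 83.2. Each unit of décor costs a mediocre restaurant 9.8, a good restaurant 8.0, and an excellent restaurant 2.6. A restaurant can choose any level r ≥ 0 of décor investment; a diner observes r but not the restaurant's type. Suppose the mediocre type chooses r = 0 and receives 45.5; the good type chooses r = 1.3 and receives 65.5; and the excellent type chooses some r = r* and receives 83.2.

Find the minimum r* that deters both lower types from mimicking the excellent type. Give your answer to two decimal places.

Mediocre type (on-path payoff 45.5) won't mimic when 45.5 ≥ 83.2 − 9.8·r*, i.e. r* ≥ 3.85.
Good type (on-path payoff 65.5 − 8.0×1.3 = 55.1) won't mimic when 55.1 ≥ 83.2 − 8.0·r*, i.e. r* ≥ 3.51.
Both must hold, so r* = max(3.85, 3.51) = 3.85. The mediocre type's constraint binds.

3.85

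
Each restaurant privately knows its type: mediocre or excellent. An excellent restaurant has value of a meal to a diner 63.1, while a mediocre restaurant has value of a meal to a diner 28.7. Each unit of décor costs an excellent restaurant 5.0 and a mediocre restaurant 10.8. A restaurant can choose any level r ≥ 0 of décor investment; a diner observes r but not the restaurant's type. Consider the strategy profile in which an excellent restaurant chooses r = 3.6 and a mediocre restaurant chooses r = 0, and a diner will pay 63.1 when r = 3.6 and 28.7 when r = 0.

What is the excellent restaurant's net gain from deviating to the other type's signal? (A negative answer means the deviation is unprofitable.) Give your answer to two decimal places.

-16.40

Playing r = 3.6 the excellent restaurant receives 63.1 − 5.0 × 3.6 = 45.1.
Deviating to r = 0 yields 28.7 instead.
Gain from deviating: 28.7 − 45.1 = -16.40.
The gain is negative, so the excellent type's incentive-compatibility constraint is satisfied.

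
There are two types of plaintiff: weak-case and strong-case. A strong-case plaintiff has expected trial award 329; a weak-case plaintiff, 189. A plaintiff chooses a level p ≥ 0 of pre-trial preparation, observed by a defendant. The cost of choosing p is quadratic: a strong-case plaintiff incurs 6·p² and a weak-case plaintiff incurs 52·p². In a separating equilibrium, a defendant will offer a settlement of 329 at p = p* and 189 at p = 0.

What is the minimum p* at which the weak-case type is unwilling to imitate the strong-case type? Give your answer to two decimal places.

1.64

The weak-case type at p = 0 receives 189; imitating at p* yields 329 − 52·p*².
Indifference: 189 = 329 − 52·p*², so p*² = (329 − 189) / 52 ≈ 2.6923.
p* = √2.6923 ≈ 1.64.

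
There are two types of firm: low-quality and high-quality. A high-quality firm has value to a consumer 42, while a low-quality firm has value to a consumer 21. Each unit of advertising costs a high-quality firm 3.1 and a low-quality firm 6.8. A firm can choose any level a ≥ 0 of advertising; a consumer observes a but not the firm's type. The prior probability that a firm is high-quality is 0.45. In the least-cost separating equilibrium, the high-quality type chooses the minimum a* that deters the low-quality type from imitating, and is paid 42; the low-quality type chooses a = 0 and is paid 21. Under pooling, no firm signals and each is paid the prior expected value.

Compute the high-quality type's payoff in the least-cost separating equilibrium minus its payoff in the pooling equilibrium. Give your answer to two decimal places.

1.98

Least-cost separating signal: a* solves 21 = 42 − 6.8·a*, so a* = (42 − 21)/6.8 ≈ 3.0882.
High-quality type's separating payoff: 42 − 3.1 × a* = 42 − 3.1 × (42 − 21)/6.8 = 42 − 65.1/6.8 ≈ 32.4265.
Pooling payoff: 0.45 × 42 + 0.55 × 21 = 30.45.
Difference: 32.4265 − 30.45 = 1.9765, i.e. 1.98 to two decimal places.
The high-quality type prefers to separate.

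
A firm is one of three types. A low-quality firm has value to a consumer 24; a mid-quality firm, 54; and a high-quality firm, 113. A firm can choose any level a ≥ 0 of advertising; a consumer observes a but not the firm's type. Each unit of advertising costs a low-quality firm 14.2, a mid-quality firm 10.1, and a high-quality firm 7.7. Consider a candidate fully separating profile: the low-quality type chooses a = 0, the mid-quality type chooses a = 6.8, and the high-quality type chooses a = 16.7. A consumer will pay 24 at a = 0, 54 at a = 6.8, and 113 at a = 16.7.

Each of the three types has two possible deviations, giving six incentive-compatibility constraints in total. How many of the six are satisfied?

3

Mid-quality (own payoff 54 − 10.1×6.8 = -14.68): to a=0 gives 24 → profitable ✗; to a=16.7 gives 113 − 10.1×16.7 = -55.67 → no gain ✓.
Low-quality (own payoff 24): to a=6.8 gives 54 − 14.2×6.8 = -42.56 → no gain ✓; to a=16.7 gives 113 − 14.2×16.7 = -124.14 → no gain ✓.
High-quality (own payoff 113 − 7.7×16.7 = -15.59): to a=0 gives 24 → profitable ✗; to a=6.8 gives 54 − 7.7×6.8 = 1.64 → profitable ✗.
3 of the 6 constraints hold; not an equilibrium.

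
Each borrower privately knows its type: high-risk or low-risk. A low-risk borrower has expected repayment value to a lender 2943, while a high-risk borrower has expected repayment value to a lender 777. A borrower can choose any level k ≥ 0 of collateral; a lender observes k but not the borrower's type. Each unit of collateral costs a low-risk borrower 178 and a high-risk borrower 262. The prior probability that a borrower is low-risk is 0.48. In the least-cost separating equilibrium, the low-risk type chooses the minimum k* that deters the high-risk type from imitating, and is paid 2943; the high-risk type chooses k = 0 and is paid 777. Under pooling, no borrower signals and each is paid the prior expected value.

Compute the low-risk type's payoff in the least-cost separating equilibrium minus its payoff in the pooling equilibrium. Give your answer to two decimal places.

Least-cost separating signal: k* solves 777 = 2943 − 262·k*, so k* = (2943 − 777)/262 ≈ 8.2672.
Low-risk type's separating payoff: 2943 − 178 × k* = 2943 − 178 × (2943 − 777)/262 = 2943 − 385548/262 ≈ 1471.4427.
Pooling payoff: 0.48 × 2943 + 0.52 × 777 = 1816.68.
Difference: 1471.4427 − 1816.68 = -345.2373, i.e. -345.24 to two decimal places.
The low-risk type would prefer the pooling outcome.

-345.24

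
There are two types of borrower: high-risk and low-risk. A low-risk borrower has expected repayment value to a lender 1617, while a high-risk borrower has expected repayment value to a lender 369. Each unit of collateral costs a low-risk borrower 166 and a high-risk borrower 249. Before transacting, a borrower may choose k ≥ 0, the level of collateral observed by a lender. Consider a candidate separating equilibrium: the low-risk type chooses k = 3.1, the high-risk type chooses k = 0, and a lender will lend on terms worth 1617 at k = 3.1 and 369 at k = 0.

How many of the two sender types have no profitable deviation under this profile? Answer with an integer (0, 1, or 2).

High-risk type: stay at 0 → 369; mimic → 1617 − 249 × 3.1 = 845.1. IC fails (369 < 845.1).
Low-risk type: signal → 1617 − 166 × 3.1 = 1102.4; deviate to 0 → 369. IC holds (1102.4 ≥ 369).
1 of 2 constraints hold, so this profile is not an equilibrium.

1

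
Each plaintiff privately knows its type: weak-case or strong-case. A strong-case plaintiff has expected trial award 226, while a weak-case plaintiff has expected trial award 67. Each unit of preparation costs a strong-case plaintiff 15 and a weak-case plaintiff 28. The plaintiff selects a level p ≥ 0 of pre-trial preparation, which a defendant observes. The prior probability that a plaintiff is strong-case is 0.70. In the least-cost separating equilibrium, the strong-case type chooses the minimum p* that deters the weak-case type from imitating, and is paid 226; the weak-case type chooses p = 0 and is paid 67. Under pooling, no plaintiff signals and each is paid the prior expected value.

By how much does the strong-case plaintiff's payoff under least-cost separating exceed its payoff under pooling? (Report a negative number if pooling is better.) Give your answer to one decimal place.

Least-cost separating signal: p* solves 67 = 226 − 28·p*, so p* = (226 − 67)/28 ≈ 5.6786.
Strong-case type's separating payoff: 226 − 15 × p* = 226 − 15 × (226 − 67)/28 = 226 − 2385/28 ≈ 140.821.
Pooling payoff: 0.70 × 226 + 0.30 × 67 = 178.3.
Difference: 140.821 − 178.3 = -37.479, i.e. -37.5 to one decimal place.
The strong-case type would prefer the pooling outcome.

-37.5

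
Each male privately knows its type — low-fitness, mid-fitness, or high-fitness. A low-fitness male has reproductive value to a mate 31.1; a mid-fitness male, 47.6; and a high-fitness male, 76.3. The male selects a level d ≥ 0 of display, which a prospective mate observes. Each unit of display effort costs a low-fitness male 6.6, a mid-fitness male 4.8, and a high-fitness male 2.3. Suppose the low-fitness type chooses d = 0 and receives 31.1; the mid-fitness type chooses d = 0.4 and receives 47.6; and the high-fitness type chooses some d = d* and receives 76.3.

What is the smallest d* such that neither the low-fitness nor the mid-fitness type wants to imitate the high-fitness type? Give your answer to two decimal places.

6.85

Mid-fitness type (on-path payoff 47.6 − 4.8×0.4 = 45.68) won't mimic when 45.68 ≥ 76.3 − 4.8·d*, i.e. d* ≥ 6.38.
Low-fitness type (on-path payoff 31.1) won't mimic when 31.1 ≥ 76.3 − 6.6·d*, i.e. d* ≥ 6.85.
Both must hold, so d* = max(6.85, 6.38) = 6.85. The low-fitness type's constraint binds.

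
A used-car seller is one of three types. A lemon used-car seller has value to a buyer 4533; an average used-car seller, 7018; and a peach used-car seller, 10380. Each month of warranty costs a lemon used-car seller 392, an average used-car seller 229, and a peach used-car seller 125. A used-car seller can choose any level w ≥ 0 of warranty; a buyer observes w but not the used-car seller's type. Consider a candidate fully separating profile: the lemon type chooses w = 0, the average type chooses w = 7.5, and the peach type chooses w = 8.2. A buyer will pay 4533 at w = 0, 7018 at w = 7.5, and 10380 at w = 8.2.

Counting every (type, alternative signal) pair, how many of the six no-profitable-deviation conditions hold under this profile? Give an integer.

4

Average (own payoff 7018 − 229×7.5 = 5300.5): to w=0 gives 4533 → no gain ✓; to w=8.2 gives 10380 − 229×8.2 = 8502.2 → profitable ✗.
Peach (own payoff 10380 − 125×8.2 = 9355): to w=0 gives 4533 → no gain ✓; to w=7.5 gives 7018 − 125×7.5 = 6080.5 → no gain ✓.
Lemon (own payoff 4533): to w=7.5 gives 7018 − 392×7.5 = 4078 → no gain ✓; to w=8.2 gives 10380 − 392×8.2 = 7165.6 → profitable ✗.
4 of the 6 constraints hold; not an equilibrium.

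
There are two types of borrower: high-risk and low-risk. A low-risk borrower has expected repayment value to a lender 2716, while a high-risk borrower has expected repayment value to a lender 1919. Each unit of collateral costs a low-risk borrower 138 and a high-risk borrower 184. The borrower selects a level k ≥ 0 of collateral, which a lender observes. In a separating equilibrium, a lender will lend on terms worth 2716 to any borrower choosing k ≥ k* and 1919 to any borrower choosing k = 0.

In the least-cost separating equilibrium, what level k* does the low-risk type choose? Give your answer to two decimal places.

4.33

A high-risk borrower choosing k = 0 receives 1919.
Imitating at k* instead would pay 2716 at cost 184·k*, netting 2716 − 184·k*.
Indifference: 1919 = 2716 − 184·k*, so k* = (2716 − 1919) / 184 ≈ 4.33.
At k* the high-risk type's incentive constraint just binds; the low-risk type strictly prefers k* since its per-unit cost is lower.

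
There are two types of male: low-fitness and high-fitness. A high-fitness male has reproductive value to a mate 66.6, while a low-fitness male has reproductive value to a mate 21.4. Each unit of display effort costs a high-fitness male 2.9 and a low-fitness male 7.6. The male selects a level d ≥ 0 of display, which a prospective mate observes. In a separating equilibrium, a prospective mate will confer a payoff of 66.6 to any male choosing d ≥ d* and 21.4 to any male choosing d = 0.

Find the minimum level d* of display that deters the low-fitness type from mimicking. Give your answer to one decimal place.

A low-fitness male choosing d = 0 receives 21.4.
Imitating at d* instead would pay 66.6 at cost 7.6·d*, netting 66.6 − 7.6·d*.
Indifference: 21.4 = 66.6 − 7.6·d*, so d* = (66.6 − 21.4) / 7.6 ≈ 5.9.
At d* the low-fitness type's incentive constraint just binds; the high-fitness type strictly prefers d* since its per-unit cost is lower.

5.9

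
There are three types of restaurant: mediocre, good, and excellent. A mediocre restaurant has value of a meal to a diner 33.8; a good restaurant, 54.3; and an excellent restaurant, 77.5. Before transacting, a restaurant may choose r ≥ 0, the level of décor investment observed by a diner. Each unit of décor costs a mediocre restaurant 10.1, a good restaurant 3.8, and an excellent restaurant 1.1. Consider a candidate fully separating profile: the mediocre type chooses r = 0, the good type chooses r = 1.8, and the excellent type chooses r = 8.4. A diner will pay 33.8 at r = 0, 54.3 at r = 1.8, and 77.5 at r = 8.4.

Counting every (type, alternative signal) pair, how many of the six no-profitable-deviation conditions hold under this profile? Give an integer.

Mediocre (own payoff 33.8): to r=1.8 gives 54.3 − 10.1×1.8 = 36.12 → profitable ✗; to r=8.4 gives 77.5 − 10.1×8.4 = -7.34 → no gain ✓.
Excellent (own payoff 77.5 − 1.1×8.4 = 68.26): to r=0 gives 33.8 → no gain ✓; to r=1.8 gives 54.3 − 1.1×1.8 = 52.32 → no gain ✓.
Good (own payoff 54.3 − 3.8×1.8 = 47.46): to r=0 gives 33.8 → no gain ✓; to r=8.4 gives 77.5 − 3.8×8.4 = 45.58 → no gain ✓.
5 of the 6 constraints hold; not an equilibrium.

5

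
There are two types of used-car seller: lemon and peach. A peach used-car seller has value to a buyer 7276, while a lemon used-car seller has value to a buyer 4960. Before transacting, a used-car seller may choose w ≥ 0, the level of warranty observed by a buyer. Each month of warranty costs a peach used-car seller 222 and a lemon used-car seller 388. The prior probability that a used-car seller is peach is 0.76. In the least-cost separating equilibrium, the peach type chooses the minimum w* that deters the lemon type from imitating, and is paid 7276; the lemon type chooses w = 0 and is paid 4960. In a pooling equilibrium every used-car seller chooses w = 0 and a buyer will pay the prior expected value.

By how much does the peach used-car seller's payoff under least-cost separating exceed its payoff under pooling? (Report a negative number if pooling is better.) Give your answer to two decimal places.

-769.29

Least-cost separating signal: w* solves 4960 = 7276 − 388·w*, so w* = (7276 − 4960)/388 ≈ 5.9691.
Peach type's separating payoff: 7276 − 222 × w* = 7276 − 222 × (7276 − 4960)/388 = 7276 − 514152/388 ≈ 5950.8660.
Pooling payoff: 0.76 × 7276 + 0.24 × 4960 = 6720.16.
Difference: 5950.8660 − 6720.16 = -769.294, i.e. -769.29 to two decimal places.
The peach type would prefer the pooling outcome.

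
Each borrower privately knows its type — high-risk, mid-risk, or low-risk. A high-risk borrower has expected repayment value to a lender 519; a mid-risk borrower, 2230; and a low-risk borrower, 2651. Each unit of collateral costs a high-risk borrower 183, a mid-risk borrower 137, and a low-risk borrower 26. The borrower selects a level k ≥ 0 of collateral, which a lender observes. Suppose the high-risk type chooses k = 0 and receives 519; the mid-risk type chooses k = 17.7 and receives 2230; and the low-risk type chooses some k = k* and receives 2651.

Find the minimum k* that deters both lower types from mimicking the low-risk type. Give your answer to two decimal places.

Mid-risk type (on-path payoff 2230 − 137×17.7 = -194.9) won't mimic when -194.9 ≥ 2651 − 137·k*, i.e. k* ≥ 20.77.
High-risk type (on-path payoff 519) won't mimic when 519 ≥ 2651 − 183·k*, i.e. k* ≥ 11.65.
Both must hold, so k* = max(11.65, 20.77) = 20.77. The mid-risk type's constraint binds.

20.77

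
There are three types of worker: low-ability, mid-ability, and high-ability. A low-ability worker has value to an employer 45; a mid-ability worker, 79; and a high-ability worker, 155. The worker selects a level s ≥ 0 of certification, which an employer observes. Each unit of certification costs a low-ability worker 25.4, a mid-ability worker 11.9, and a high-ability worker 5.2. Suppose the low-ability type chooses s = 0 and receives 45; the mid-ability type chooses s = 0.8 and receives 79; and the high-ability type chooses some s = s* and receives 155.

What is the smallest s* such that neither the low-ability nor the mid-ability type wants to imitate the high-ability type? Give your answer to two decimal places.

7.19

Low-ability type (on-path payoff 45) won't mimic when 45 ≥ 155 − 25.4·s*, i.e. s* ≥ 4.33.
Mid-ability type (on-path payoff 79 − 11.9×0.8 = 69.48) won't mimic when 69.48 ≥ 155 − 11.9·s*, i.e. s* ≥ 7.19.
Both must hold, so s* = max(4.33, 7.19) = 7.19. The mid-ability type's constraint binds.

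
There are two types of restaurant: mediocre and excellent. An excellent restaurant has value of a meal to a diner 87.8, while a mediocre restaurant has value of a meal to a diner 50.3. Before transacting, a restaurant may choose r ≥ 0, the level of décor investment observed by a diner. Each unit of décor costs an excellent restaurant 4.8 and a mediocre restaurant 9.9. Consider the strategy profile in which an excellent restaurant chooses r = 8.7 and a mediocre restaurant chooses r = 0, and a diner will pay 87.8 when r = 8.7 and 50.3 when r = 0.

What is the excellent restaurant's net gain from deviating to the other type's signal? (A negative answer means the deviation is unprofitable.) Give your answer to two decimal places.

4.26

Playing r = 8.7 the excellent restaurant receives 87.8 − 4.8 × 8.7 = 46.04.
Deviating to r = 0 yields 50.3 instead.
Gain from deviating: 50.3 − 46.04 = 4.26.
The gain is positive, so the excellent type's incentive-compatibility constraint is violated — this profile is not a separating equilibrium.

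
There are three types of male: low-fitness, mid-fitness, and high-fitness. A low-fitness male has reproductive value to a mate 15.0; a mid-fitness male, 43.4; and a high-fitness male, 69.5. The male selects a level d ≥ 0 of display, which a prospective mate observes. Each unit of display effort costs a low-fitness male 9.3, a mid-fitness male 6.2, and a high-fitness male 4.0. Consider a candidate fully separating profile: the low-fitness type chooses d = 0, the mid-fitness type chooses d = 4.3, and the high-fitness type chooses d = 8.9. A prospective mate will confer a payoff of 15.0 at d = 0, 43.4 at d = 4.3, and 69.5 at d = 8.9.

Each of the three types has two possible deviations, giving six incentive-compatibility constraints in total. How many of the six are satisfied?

6

High-fitness (own payoff 69.5 − 4.0×8.9 = 33.9): to d=0 gives 15.0 → no gain ✓; to d=4.3 gives 43.4 − 4.0×4.3 = 26.2 → no gain ✓.
Mid-fitness (own payoff 43.4 − 6.2×4.3 = 16.74): to d=0 gives 15.0 → no gain ✓; to d=8.9 gives 69.5 − 6.2×8.9 = 14.32 → no gain ✓.
Low-fitness (own payoff 15.0): to d=4.3 gives 43.4 − 9.3×4.3 = 3.41 → no gain ✓; to d=8.9 gives 69.5 − 9.3×8.9 = -13.27 → no gain ✓.
6 of the 6 constraints hold; this profile is a separating equilibrium.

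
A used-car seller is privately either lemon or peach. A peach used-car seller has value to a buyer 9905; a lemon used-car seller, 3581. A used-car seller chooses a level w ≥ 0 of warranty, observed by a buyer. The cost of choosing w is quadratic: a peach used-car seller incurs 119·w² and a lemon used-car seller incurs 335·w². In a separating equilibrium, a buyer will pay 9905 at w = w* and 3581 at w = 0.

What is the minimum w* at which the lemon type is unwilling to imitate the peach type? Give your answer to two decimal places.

The lemon type at w = 0 receives 3581; imitating at w* yields 9905 − 335·w*².
Indifference: 3581 = 9905 − 335·w*², so w*² = (9905 − 3581) / 335 ≈ 18.8776.
w* = √18.8776 ≈ 4.34.

4.34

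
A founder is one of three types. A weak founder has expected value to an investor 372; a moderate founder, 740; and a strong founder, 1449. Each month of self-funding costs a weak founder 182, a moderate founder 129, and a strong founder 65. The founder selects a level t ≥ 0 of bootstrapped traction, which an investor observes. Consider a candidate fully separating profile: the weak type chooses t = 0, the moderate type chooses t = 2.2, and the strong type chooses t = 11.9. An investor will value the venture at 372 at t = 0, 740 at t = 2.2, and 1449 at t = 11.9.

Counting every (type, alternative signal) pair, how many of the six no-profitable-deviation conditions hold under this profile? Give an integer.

Strong (own payoff 1449 − 65×11.9 = 675.5): to t=0 gives 372 → no gain ✓; to t=2.2 gives 740 − 65×2.2 = 597 → no gain ✓.
Weak (own payoff 372): to t=2.2 gives 740 − 182×2.2 = 339.6 → no gain ✓; to t=11.9 gives 1449 − 182×11.9 = -716.8 → no gain ✓.
Moderate (own payoff 740 − 129×2.2 = 456.2): to t=0 gives 372 → no gain ✓; to t=11.9 gives 1449 − 129×11.9 = -86.1 → no gain ✓.
6 of the 6 constraints hold; this profile is a separating equilibrium.

6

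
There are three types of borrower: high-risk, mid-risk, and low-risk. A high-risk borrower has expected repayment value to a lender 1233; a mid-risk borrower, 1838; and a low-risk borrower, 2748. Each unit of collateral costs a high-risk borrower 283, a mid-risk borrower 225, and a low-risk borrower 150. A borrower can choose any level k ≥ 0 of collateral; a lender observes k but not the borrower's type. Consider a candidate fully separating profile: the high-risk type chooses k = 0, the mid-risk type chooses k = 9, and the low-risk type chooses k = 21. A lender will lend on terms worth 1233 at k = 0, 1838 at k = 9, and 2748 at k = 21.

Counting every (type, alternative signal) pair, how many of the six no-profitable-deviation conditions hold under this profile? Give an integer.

3

Low-risk (own payoff 2748 − 150×21 = -402): to k=0 gives 1233 → profitable ✗; to k=9 gives 1838 − 150×9 = 488 → profitable ✗.
Mid-risk (own payoff 1838 − 225×9 = -187): to k=0 gives 1233 → profitable ✗; to k=21 gives 2748 − 225×21 = -1977 → no gain ✓.
High-risk (own payoff 1233): to k=9 gives 1838 − 283×9 = -709 → no gain ✓; to k=21 gives 2748 − 283×21 = -3195 → no gain ✓.
3 of the 6 constraints hold; not an equilibrium.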